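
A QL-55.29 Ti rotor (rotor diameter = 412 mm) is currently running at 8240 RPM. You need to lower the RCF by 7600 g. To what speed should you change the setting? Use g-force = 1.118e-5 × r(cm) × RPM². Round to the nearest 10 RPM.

≈ 5910 RPM

r = 412 mm / 2 = 206 mm = 20.6 cm
Current RCF = 1.118 × 10⁻⁵ × 20.6 × (8240)² = 1.118 × 10⁻⁵ × 20.6 × 67,897,600 ≈ 15,637.4 × g
Target RCF = 15,637.4 − 7,600 = 8,037.4 × g
N² = 8,037.4 / (23.0308 × 10⁻⁵) = 34,898,484
N ≈ √34,898,484 ≈ 5,907.5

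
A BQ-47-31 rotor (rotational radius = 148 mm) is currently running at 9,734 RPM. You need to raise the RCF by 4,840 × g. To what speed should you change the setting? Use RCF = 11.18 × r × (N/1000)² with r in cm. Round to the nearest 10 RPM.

r = 148 mm = 14.8 cm
Current RCF = 11.18 × 14.8 × (9.734)² = 11.18 × 14.8 × 94.750756 ≈ 15,677.8 × g
Target RCF = 15,677.8 + 4,840 = 20,517.8 × g
(N/1000)² = 20,517.8 / 165.464 = 124.0016
N = 1000 × √124.0016 ≈ 11,135.6

≈ 11140 RPM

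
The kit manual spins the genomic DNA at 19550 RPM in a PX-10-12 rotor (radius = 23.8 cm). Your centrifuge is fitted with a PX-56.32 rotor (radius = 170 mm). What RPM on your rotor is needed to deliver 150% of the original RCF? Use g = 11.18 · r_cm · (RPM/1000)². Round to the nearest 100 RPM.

28300 RPM

RCF_original = 11.18 × 23.8 × (19.55)² = 11.18 × 23.8 × 382.2025 ≈ 101,698 × g
Target RCF = 1.5 × 101,698 ≈ 152,547 × g
Your rotor: r = 170 mm = 17.0 cm
152,547 = 11.18 × 17 × (N/1000)²
(N/1000)² = 152,547 / 190.06 = 802.6255
N = 1000 × √802.6255 ≈ 28,330.6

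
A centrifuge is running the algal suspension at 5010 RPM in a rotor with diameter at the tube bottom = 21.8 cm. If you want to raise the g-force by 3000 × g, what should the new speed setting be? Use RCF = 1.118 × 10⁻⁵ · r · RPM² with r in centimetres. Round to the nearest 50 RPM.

7050 RPM

r = 21.8 / 2 = 10.9 cm
Current RCF = 1.118 × 10⁻⁵ × 10.9 × (5010)² = 1.118 × 10⁻⁵ × 10.9 × 25,100,100 ≈ 3,058.7 × g
Target RCF = 3,058.7 + 3,000 = 6,058.7 × g
N² = 6,058.7 / (12.1862 × 10⁻⁵) = 49,717,713
N ≈ √49,717,713 ≈ 7,051.1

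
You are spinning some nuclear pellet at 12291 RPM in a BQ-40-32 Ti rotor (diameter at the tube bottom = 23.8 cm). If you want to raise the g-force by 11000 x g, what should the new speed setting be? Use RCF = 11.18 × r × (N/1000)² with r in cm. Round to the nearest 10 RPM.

r = 23.8 / 2 = 11.9 cm
Current RCF = 11.18 × 11.9 × (12.291)² = 11.18 × 11.9 × 151.068681 ≈ 20,098.5 × g
Target RCF = 20,098.5 + 11,000 = 31,098.5 × g
(N/1000)² = 31,098.5 / 133.042 = 233.7495
N = 1000 × √233.7495 ≈ 15,288.9

N₂ ≈ 15290 RPM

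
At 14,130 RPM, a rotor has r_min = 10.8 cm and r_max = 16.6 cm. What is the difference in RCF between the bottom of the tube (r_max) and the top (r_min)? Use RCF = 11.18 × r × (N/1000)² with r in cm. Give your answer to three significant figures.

RCF_max = 11.18 × 16.6 × (14.13)² = 11.18 × 16.6 × 199.6569 ≈ 37,053.9 × g
RCF_min = 11.18 × 10.8 × (14.13)² = 11.18 × 10.8 × 199.6569 ≈ 24,107.4 × g
ΔRCF = 37,053.9 − 24,107.4 = 12,946.5

12900 g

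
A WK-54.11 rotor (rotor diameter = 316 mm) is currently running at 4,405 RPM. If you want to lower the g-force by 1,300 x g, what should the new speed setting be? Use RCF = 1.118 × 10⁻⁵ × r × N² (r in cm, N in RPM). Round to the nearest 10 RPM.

r = 316 mm / 2 = 158 mm = 15.8 cm
Current RCF = 1.118 × 10⁻⁵ × 15.8 × (4405)² = 1.118 × 10⁻⁵ × 15.8 × 19,404,025 ≈ 3,427.6 × g
Target RCF = 3,427.6 − 1,300 = 2,127.6 × g
N² = 2,127.6 / (17.6644 × 10⁻⁵) = 12,044,564
N ≈ √12,044,564 ≈ 3,470.5

3470 RPM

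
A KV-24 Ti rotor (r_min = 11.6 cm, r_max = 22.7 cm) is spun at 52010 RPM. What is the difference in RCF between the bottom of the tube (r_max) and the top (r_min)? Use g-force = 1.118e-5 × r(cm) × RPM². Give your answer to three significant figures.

RCF_max = 1.118 × 10⁻⁵ × 22.7 × (52010)² = 1.118 × 10⁻⁵ × 22.7 × 2,705,040,100 ≈ 686,501.3 × g
RCF_min = 1.118 × 10⁻⁵ × 11.6 × (52010)² = 1.118 × 10⁻⁵ × 11.6 × 2,705,040,100 ≈ 350,811.2 × g
ΔRCF = 686,501.3 − 350,811.2 = 335,690.1

≈ 336000 ×g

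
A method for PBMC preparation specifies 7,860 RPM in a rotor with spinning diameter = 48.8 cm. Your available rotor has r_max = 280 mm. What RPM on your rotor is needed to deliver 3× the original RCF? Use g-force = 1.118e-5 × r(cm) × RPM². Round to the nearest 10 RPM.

12710 RPM

Original rotor: r = 48.8 / 2 = 24.4 cm
RCF = 1.118 × 10⁻⁵ × r × N²
RCF_original = 1.118 × 10⁻⁵ × 24.4 × (7860)² = 1.118 × 10⁻⁵ × 24.4 × 61,779,600 ≈ 16,853 × g
Target RCF = 3 × 16,853 ≈ 50,559 × g
Your rotor: r = 280 mm = 28.0 cm
50,559 = 1.118 × 10⁻⁵ × 28 × N²
N² = 50,559 / (31.304 × 10⁻⁵) = 161,509,711
N ≈ √161,509,711 ≈ 12,708.6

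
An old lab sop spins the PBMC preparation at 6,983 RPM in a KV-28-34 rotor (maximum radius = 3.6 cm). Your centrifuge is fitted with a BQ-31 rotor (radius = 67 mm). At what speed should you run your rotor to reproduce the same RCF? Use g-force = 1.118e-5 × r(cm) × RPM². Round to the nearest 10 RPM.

5120 RPM

RCF = 1.118 × 10⁻⁵ × r × N²
RCF_original = 1.118 × 10⁻⁵ × 3.6 × (6983)² = 1.118 × 10⁻⁵ × 3.6 × 48,762,289 ≈ 1,962.6 × g
Your rotor: r = 67 mm = 6.7 cm
1,962.6 = 1.118 × 10⁻⁵ × 6.7 × N²
N² = 1,962.6 / (7.4906 × 10⁻⁵) = 26,200,838
N ≈ √26,200,838 ≈ 5,118.7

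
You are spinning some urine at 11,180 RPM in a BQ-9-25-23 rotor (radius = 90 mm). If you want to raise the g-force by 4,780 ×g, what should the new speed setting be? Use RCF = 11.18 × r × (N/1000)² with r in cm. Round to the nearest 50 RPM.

r = 90 mm = 9.0 cm
Current RCF = 11.18 × 9 × (11.18)² = 11.18 × 9 × 124.9924 ≈ 12,576.7 × g
Target RCF = 12,576.7 + 4,780 = 17,356.7 × g
(N/1000)² = 17,356.7 / 100.62 = 172.4975
N = 1000 × √172.4975 ≈ 13,133.8

N₂ ≈ 13150 RPM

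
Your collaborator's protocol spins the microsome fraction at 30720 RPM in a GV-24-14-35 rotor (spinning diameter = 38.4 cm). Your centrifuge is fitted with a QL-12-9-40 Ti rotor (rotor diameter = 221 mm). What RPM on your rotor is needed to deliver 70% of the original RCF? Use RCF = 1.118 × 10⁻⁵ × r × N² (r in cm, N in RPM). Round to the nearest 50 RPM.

Original rotor: r = 38.4 / 2 = 19.2 cm
RCF_original = 1.118 × 10⁻⁵ × 19.2 × (30720)² = 1.118 × 10⁻⁵ × 19.2 × 943,718,400 ≈ 202,574.8 × g
Target RCF = 0.7 × 202,574.8 ≈ 141,802.4 × g
Your rotor: r = 221 mm / 2 = 110.5 mm = 11.05 cm
141,802.4 = 1.118 × 10⁻⁵ × 11.05 × N²
N² = 141,802.4 / (12.3539 × 10⁻⁵) = 1,147,835,097
N ≈ √1,147,835,097 ≈ 33,879.7

33900 RPM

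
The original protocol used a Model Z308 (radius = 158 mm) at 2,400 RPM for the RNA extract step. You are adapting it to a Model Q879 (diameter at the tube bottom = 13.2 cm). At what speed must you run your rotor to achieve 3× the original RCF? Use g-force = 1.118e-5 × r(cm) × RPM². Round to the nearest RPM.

Original rotor: r = 158 mm = 15.8 cm
RCF_original = 1.118 × 10⁻⁵ × 15.8 × (2400)² = 1.118 × 10⁻⁵ × 15.8 × 5,760,000 ≈ 1,017.5 × g
Target RCF = 3 × 1,017.5 ≈ 3,052.5 × g
Your rotor: r = 13.2 / 2 = 6.6 cm
3,052.5 = 1.118 × 10⁻⁵ × 6.6 × N²
N² = 3,052.5 / (7.3788 × 10⁻⁵) = 41,368,515
N ≈ √41,368,515 ≈ 6,431.8

6432 RPM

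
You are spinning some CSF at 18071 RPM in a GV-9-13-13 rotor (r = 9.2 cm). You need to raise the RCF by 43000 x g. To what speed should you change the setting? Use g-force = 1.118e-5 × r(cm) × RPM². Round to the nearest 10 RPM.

Current RCF = 1.118 × 10⁻⁵ × 9.2 × (18071)² = 1.118 × 10⁻⁵ × 9.2 × 326,561,041 ≈ 33,588.8 × g
Target RCF = 33,588.8 + 43,000 = 76,588.8 × g
N² = 76,588.8 / (10.2856 × 10⁻⁵) = 744,621,607
N ≈ √744,621,607 ≈ 27,287.8

≈ 27290 RPM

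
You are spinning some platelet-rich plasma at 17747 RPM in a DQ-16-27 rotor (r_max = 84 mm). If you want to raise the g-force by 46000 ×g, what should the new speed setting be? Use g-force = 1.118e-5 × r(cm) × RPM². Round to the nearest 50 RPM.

r = 84 mm = 8.4 cm
Current RCF = 1.118 × 10⁻⁵ × 8.4 × (17747)² = 1.118 × 10⁻⁵ × 8.4 × 314,956,009 ≈ 29,578.1 × g
Target RCF = 29,578.1 + 46,000 = 75,578.1 × g
N² = 75,578.1 / (9.3912 × 10⁻⁵) = 804,775,748
N ≈ √804,775,748 ≈ 28,368.6

≈ 28350 RPM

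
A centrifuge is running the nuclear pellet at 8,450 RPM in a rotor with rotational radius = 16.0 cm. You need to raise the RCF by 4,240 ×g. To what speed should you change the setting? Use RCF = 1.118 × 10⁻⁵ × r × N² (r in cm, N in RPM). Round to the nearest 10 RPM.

Current RCF = 1.118 × 10⁻⁵ × 16 × (8450)² = 1.118 × 10⁻⁵ × 16 × 71,402,500 ≈ 12,772.5 × g
Target RCF = 12,772.5 + 4,240 = 17,012.5 × g
N² = 17,012.5 / (17.888 × 10⁻⁵) = 95,105,657
N ≈ √95,105,657 ≈ 9,752.2

9750 RPM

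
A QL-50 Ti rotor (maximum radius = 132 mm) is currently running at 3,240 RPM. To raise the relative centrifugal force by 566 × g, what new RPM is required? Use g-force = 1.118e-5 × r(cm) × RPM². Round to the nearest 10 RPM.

r = 132 mm = 13.2 cm
Current RCF = 1.118 × 10⁻⁵ × 13.2 × (3240)² = 1.118 × 10⁻⁵ × 13.2 × 10,497,600 ≈ 1,549.2 × g
Target RCF = 1,549.2 + 566 = 2,115.2 × g
N² = 2,115.2 / (14.7576 × 10⁻⁵) = 14,332,954
N ≈ √14,332,954 ≈ 3,785.9

3790 RPM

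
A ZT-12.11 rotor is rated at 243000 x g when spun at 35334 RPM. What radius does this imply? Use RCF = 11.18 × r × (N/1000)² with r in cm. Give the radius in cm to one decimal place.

243000 = 11.18 × r × (35.334)²
r = 243000 / (11.18 × 1248.491556) = 243000 / 13958.14 ≈ 17.409 cm

r ≈ 17.4 cm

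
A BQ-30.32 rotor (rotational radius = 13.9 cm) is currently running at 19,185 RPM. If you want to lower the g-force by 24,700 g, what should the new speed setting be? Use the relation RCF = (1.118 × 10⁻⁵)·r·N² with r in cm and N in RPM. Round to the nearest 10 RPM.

Current RCF = 1.118 × 10⁻⁵ × 13.9 × (19185)² = 1.118 × 10⁻⁵ × 13.9 × 368,064,225 ≈ 57,197.9 × g
Target RCF = 57,197.9 − 24,700 = 32,497.9 × g
N² = 32,497.9 / (15.5402 × 10⁻⁵) = 209,121,504
N ≈ √209,121,504 ≈ 14,461.0

14460 RPM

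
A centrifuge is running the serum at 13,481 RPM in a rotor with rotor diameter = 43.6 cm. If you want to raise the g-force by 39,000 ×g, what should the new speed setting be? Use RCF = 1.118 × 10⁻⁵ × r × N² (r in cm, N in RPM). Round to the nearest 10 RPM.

N₂ ≈ 18490 RPM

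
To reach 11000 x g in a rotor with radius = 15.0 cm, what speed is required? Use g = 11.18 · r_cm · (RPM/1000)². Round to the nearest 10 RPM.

11,000 = 11.18 × 15 × (N/1000)²
(N/1000)² = 11,000 / 167.7 = 65.59332
N = 1000 × √65.59332 ≈ 8,099.0

8100 RPM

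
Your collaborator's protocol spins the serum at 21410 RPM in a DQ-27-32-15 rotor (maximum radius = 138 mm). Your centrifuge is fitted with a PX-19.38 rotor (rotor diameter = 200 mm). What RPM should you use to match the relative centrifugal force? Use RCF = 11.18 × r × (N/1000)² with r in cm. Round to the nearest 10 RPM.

Original rotor: r = 138 mm = 13.8 cm
RCF = 11.18 × r × (N/1000)²
RCF_original = 11.18 × 13.8 × (21.41)² = 11.18 × 13.8 × 458.3881 ≈ 70,721.9 × g
Your rotor: r = 200 mm / 2 = 100 mm = 10 cm
70,721.9 = 11.18 × 10 × (N/1000)²
(N/1000)² = 70,721.9 / 111.8 = 632.5751
N = 1000 × √632.5751 ≈ 25,151.0

25150 RPM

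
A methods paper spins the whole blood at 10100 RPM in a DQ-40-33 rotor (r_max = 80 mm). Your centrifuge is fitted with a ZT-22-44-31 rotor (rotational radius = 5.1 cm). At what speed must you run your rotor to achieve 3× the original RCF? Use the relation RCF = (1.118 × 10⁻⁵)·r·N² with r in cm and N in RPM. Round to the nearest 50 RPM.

≈ 21900 RPM

Original rotor: r = 80 mm = 8.0 cm
RCF = 1.118 × 10⁻⁵ × r × N²
RCF_original = 1.118 × 10⁻⁵ × 8 × (10100)² = 1.118 × 10⁻⁵ × 8 × 102,010,000 ≈ 9,123.8 × g
Target RCF = 3 × 9,123.8 ≈ 27,371.4 × g
27,371.4 = 1.118 × 10⁻⁵ × 5.1 × N²
N² = 27,371.4 / (5.7018 × 10⁻⁵) = 480,048,406
N ≈ √480,048,406 ≈ 21,910.0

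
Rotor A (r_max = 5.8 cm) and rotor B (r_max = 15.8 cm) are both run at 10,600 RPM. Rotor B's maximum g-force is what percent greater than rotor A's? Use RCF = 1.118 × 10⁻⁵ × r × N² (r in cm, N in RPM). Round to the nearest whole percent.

At equal RPM, RCF scales linearly with r: ratio = 15.8 / 5.8 = 2.7241.
So rotor B delivers 172.4% more g-force.

172%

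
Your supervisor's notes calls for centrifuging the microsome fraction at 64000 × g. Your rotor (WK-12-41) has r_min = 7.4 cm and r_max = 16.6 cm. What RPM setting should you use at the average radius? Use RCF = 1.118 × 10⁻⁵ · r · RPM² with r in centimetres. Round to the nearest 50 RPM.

N ≈ 21850 RPM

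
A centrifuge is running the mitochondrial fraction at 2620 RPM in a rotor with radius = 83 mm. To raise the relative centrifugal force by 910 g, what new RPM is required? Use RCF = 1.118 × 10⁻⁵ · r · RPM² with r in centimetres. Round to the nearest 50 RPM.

N₂ ≈ 4100 RPM

r = 83 mm = 8.3 cm
Current RCF = 1.118 × 10⁻⁵ × 8.3 × (2620)² = 1.118 × 10⁻⁵ × 8.3 × 6,864,400 ≈ 637 × g
Target RCF = 637 + 910 = 1,547 × g
N² = 1,547 / (9.2794 × 10⁻⁵) = 16,671,337
N ≈ √16,671,337 ≈ 4,083.1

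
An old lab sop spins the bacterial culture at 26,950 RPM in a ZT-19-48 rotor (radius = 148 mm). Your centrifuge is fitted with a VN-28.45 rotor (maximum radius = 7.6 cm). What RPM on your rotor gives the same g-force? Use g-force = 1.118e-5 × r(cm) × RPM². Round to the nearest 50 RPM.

≈ 37600 RPM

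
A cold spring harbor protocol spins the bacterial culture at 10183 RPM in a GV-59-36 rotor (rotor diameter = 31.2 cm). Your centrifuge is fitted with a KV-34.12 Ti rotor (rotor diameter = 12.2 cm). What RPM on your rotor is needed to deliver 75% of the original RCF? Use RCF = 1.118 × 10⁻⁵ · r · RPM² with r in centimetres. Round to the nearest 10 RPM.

≈ 14100 RPM

Original rotor: r = 31.2 / 2 = 15.6 cm
RCF_original = 1.118 × 10⁻⁵ × 15.6 × (10183)² = 1.118 × 10⁻⁵ × 15.6 × 103,693,489 ≈ 18,085 × g
Target RCF = 0.75 × 18,085 ≈ 13,563.8 × g
Your rotor: r = 12.2 / 2 = 6.1 cm
13,563.8 = 1.118 × 10⁻⁵ × 6.1 × N²
N² = 13,563.8 / (6.8198 × 10⁻⁵) = 198,888,530
N ≈ √198,888,530 ≈ 14,102.8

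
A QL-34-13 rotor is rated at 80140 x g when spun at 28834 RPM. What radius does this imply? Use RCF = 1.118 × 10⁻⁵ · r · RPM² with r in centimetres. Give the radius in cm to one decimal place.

≈ 8.6 cm

80140 = 1.118 × 10⁻⁵ × r × (28834)²
r = 80140 / (1.118 × 10⁻⁵ × 831,399,556) = 80140 / 9295.047 ≈ 8.622 cm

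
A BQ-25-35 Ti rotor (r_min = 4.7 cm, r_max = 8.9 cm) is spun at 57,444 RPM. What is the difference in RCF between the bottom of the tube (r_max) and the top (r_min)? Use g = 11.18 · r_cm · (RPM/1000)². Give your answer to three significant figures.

155000 x g

RCF_max = 11.18 × 8.9 × (57.444)² = 11.18 × 8.9 × 3,299.813136 ≈ 328,338 × g
RCF_min = 11.18 × 4.7 × (57.444)² = 11.18 × 4.7 × 3,299.813136 ≈ 173,392 × g
ΔRCF = 328,338 − 173,392 = 154,946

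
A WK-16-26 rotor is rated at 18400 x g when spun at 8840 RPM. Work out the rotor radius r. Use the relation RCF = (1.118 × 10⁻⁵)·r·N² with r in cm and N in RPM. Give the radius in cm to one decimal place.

18400 = 1.118 × 10⁻⁵ × r × (8840)²
r = 18400 / (1.118 × 10⁻⁵ × 78,145,600) = 18400 / 873.6678 ≈ 21.061 cm

≈ 21.1 cm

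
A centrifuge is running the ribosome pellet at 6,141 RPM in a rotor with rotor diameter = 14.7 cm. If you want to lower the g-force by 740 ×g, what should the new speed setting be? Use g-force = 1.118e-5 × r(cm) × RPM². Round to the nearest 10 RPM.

5360 RPM

r = 14.7 / 2 = 7.35 cm
Current RCF = 1.118 × 10⁻⁵ × 7.35 × (6141)² = 1.118 × 10⁻⁵ × 7.35 × 37,711,881 ≈ 3,098.9 × g
Target RCF = 3,098.9 − 740 = 2,358.9 × g
N² = 2,358.9 / (8.2173 × 10⁻⁵) = 28,706,509
N ≈ √28,706,509 ≈ 5,357.8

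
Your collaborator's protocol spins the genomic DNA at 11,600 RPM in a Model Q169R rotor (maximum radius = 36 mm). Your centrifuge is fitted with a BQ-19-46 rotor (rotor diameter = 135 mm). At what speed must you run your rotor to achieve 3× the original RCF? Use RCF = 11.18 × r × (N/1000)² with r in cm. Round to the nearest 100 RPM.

14700 RPM

Original rotor: r = 36 mm = 3.6 cm
RCF_original = 11.18 × 3.6 × (11.6)² = 11.18 × 3.6 × 134.56 ≈ 5,415.8 × g
Target RCF = 3 × 5,415.8 ≈ 16,247.4 × g
Your rotor: r = 135 mm / 2 = 67.5 mm = 6.75 cm
16,247.4 = 11.18 × 6.75 × (N/1000)²
(N/1000)² = 16,247.4 / 75.465 = 215.2972
N = 1000 × √215.2972 ≈ 14,673.0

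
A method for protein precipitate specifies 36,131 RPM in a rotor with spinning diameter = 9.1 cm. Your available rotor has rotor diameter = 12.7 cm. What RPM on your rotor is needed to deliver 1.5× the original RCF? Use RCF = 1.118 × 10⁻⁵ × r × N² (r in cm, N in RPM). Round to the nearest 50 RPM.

Original rotor: r = 9.1 / 2 = 4.55 cm
RCF_original = 1.118 × 10⁻⁵ × 4.55 × (36131)² = 1.118 × 10⁻⁵ × 4.55 × 1,305,449,161 ≈ 66,406.9 × g
Target RCF = 1.5 × 66,406.9 ≈ 99,610.3 × g
Your rotor: r = 12.7 / 2 = 6.35 cm
99,610.3 = 1.118 × 10⁻⁵ × 6.35 × N²
N² = 99,610.3 / (7.0993 × 10⁻⁵) = 1,403,100,306
N ≈ √1,403,100,306 ≈ 37,458.0

37450 RPM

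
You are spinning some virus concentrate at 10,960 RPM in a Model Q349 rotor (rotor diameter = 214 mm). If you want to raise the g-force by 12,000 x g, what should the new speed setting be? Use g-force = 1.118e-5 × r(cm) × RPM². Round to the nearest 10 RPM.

r = 214 mm / 2 = 107 mm = 10.7 cm
Current RCF = 1.118 × 10⁻⁵ × 10.7 × (10960)² = 1.118 × 10⁻⁵ × 10.7 × 120,121,600 ≈ 14,369.7 × g
Target RCF = 14,369.7 + 12,000 = 26,369.7 × g
N² = 26,369.7 / (11.9626 × 10⁻⁵) = 220,434,521
N ≈ √220,434,521 ≈ 14,847.0

≈ 14850 RPM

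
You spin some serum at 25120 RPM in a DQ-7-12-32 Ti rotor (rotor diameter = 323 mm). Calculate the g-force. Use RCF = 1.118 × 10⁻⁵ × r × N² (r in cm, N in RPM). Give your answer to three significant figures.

≈ 114000 g

r = 323 mm / 2 = 161.5 mm = 16.15 cm
RCF = 1.118 × 10⁻⁵ × 16.15 × (25120)² = 1.118 × 10⁻⁵ × 16.15 × 631,014,400 ≈ 113,934.1 × g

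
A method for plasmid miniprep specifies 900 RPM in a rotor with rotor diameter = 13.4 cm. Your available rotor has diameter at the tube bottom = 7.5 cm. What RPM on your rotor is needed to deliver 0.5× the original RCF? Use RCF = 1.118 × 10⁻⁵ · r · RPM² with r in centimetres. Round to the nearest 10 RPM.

Original rotor: r = 13.4 / 2 = 6.7 cm
RCF_original = 1.118 × 10⁻⁵ × 6.7 × (900)² = 1.118 × 10⁻⁵ × 6.7 × 810,000 ≈ 60.7 × g
Target RCF = 0.5 × 60.7 ≈ 30.4 × g
Your rotor: r = 7.5 / 2 = 3.75 cm
30.4 = 1.118 × 10⁻⁵ × 3.75 × N²
N² = 30.4 / (4.1925 × 10⁻⁵) = 725,104
N ≈ √725,104 ≈ 851.5

≈ 850 RPM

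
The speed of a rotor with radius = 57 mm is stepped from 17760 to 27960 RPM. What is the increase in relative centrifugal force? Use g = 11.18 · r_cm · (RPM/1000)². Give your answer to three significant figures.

29700 ×g

r = 57 mm = 5.7 cm
RCF₁ = 11.18 × 5.7 × (17.76)² = 11.18 × 5.7 × 315.4176 ≈ 20,100.3 × g
RCF₂ = 11.18 × 5.7 × (27.96)² = 11.18 × 5.7 × 781.7616 ≈ 49,818.5 × g
Increase = 49,818.5 − 20,100.3 = 29,718.2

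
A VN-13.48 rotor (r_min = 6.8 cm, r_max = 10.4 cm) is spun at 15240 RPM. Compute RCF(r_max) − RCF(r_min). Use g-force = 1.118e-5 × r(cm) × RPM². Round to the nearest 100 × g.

ΔRCF = 1.118 × 10⁻⁵ × (r_max − r_min) × N² = 1.118 × 10⁻⁵ × 3.6 × 232,257,600 ≈ 9,347.9

≈ 9300 x g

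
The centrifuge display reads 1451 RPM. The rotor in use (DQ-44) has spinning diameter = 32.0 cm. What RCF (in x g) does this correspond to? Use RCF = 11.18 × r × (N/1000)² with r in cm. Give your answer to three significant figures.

r = 32.0 / 2 = 16 cm
RCF = 11.18 × r × (N/1000)²
RCF = 11.18 × 16 × (1.451)² = 11.18 × 16 × 2.105401 ≈ 376.6 × g

≈ 377 x g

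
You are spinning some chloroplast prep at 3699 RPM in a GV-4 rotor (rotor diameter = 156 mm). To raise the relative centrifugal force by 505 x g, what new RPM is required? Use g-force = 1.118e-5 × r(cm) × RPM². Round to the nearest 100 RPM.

≈ 4400 RPM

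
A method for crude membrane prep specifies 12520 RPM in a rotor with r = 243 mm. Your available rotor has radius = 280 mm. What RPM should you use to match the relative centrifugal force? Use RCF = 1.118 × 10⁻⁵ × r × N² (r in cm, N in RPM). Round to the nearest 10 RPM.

Original rotor: r = 243 mm = 24.3 cm
RCF_original = 1.118 × 10⁻⁵ × 24.3 × (12520)² = 1.118 × 10⁻⁵ × 24.3 × 156,750,400 ≈ 42,585 × g
Your rotor: r = 280 mm = 28.0 cm
42,585 = 1.118 × 10⁻⁵ × 28 × N²
N² = 42,585 / (31.304 × 10⁻⁵) = 136,036,928
N ≈ √136,036,928 ≈ 11,663.5

11660 RPM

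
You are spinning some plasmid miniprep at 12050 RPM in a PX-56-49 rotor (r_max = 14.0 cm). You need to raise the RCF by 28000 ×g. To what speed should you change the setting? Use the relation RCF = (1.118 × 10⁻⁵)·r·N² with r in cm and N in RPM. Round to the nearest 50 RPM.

18000 RPM

Current RCF = 1.118 × 10⁻⁵ × 14 × (12050)² = 1.118 × 10⁻⁵ × 14 × 145,202,500 ≈ 22,727.1 × g
Target RCF = 22,727.1 + 28,000 = 50,727.1 × g
N² = 50,727.1 / (15.652 × 10⁻⁵) = 324,093,407
N ≈ √324,093,407 ≈ 18,002.6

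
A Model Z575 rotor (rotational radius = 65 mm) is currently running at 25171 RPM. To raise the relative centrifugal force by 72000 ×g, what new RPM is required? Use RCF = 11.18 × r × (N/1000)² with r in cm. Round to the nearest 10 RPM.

N₂ ≈ 40300 RPM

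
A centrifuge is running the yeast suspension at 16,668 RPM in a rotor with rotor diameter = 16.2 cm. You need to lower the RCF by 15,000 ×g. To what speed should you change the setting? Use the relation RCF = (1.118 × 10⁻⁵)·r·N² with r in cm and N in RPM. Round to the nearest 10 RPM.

r = 16.2 / 2 = 8.1 cm
Current RCF = 1.118 × 10⁻⁵ × 8.1 × (16668)² = 1.118 × 10⁻⁵ × 8.1 × 277,822,224 ≈ 25,159 × g
Target RCF = 25,159 − 15,000 = 10,159 × g
N² = 10,159 / (9.0558 × 10⁻⁵) = 112,182,248
N ≈ √112,182,248 ≈ 10,591.6

10590 RPM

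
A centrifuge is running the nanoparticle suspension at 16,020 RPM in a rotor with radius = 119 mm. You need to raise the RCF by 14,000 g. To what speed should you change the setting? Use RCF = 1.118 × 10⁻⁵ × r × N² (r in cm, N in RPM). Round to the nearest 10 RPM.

r = 119 mm = 11.9 cm
Current RCF = 1.118 × 10⁻⁵ × 11.9 × (16020)² = 1.118 × 10⁻⁵ × 11.9 × 256,640,400 ≈ 34,144 × g
Target RCF = 34,144 + 14,000 = 48,144 × g
N² = 48,144 / (13.3042 × 10⁻⁵) = 361,870,687
N ≈ √361,870,687 ≈ 19,022.9

N₂ ≈ 19020 RPM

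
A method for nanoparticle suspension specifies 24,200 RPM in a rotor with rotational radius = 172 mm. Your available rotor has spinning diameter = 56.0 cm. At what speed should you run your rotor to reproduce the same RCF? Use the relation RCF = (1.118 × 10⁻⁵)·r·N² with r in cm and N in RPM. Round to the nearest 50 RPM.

Original rotor: r = 172 mm = 17.2 cm
RCF = 1.118 × 10⁻⁵ × r × N²
RCF_original = 1.118 × 10⁻⁵ × 17.2 × (24200)² = 1.118 × 10⁻⁵ × 17.2 × 585,640,000 ≈ 112,616.2 × g
Your rotor: r = 56.0 / 2 = 28 cm
112,616.2 = 1.118 × 10⁻⁵ × 28 × N²
N² = 112,616.2 / (31.304 × 10⁻⁵) = 359,750,192
N ≈ √359,750,192 ≈ 18,967.1

≈ 18950 RPM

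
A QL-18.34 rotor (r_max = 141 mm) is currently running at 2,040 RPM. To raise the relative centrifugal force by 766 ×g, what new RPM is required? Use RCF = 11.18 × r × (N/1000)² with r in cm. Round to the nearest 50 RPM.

r = 141 mm = 14.1 cm
Current RCF = 11.18 × 14.1 × (2.04)² = 11.18 × 14.1 × 4.1616 ≈ 656 × g
Target RCF = 656 + 766 = 1,422 × g
(N/1000)² = 1,422 / 157.638 = 9.020668
N = 1000 × √9.020668 ≈ 3,003.4

N₂ ≈ 3000 RPM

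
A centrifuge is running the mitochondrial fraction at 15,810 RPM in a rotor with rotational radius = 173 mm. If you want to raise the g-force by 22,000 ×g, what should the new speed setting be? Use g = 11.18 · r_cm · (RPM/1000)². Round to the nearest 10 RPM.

r = 173 mm = 17.3 cm
Current RCF = 11.18 × 17.3 × (15.81)² = 11.18 × 17.3 × 249.9561 ≈ 48,345 × g
Target RCF = 48,345 + 22,000 = 70,345 × g
(N/1000)² = 70,345 / 193.414 = 363.7017
N = 1000 × √363.7017 ≈ 19,071.0

N₂ ≈ 19070 RPM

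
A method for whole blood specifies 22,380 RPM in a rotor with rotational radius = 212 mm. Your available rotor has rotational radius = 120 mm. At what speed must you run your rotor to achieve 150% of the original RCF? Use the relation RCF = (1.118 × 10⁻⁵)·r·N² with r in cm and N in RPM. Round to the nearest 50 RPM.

Original rotor: r = 212 mm = 21.2 cm
RCF_original = 1.118 × 10⁻⁵ × 21.2 × (22380)² = 1.118 × 10⁻⁵ × 21.2 × 500,864,400 ≈ 118,712.9 × g
Target RCF = 1.5 × 118,712.9 ≈ 178,069.3 × g
Your rotor: r = 120 mm = 12.0 cm
178,069.3 = 1.118 × 10⁻⁵ × 12 × N²
N² = 178,069.3 / (13.416 × 10⁻⁵) = 1,327,290,549
N ≈ √1,327,290,549 ≈ 36,432.0

≈ 36450 RPM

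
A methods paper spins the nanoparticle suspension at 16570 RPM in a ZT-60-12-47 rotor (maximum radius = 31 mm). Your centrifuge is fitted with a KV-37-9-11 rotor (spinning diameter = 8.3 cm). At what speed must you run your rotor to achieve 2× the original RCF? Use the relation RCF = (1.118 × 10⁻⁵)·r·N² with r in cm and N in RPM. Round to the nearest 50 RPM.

≈ 20250 RPM

Original rotor: r = 31 mm = 3.1 cm
RCF_original = 1.118 × 10⁻⁵ × 3.1 × (16570)² = 1.118 × 10⁻⁵ × 3.1 × 274,564,900 ≈ 9,515.9 × g
Target RCF = 2 × 9,515.9 ≈ 19,031.8 × g
Your rotor: r = 8.3 / 2 = 4.15 cm
19,031.8 = 1.118 × 10⁻⁵ × 4.15 × N²
N² = 19,031.8 / (4.6397 × 10⁻⁵) = 410,194,625
N ≈ √410,194,625 ≈ 20,253.3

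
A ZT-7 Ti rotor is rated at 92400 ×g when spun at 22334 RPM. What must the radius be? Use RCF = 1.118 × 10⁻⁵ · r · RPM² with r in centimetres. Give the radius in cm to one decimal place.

92400 = 1.118 × 10⁻⁵ × r × (22334)²
r = 92400 / (1.118 × 10⁻⁵ × 498,807,556) = 92400 / 5576.668 ≈ 16.569 cm

≈ 16.6 cm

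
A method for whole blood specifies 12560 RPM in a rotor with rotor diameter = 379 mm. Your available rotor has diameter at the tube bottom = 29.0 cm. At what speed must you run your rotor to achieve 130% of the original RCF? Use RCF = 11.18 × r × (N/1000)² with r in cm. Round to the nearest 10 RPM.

Original rotor: r = 379 mm / 2 = 189.5 mm = 18.95 cm
RCF_original = 11.18 × 18.95 × (12.56)² = 11.18 × 18.95 × 157.7536 ≈ 33,421.8 × g
Target RCF = 1.3 × 33,421.8 ≈ 43,448.3 × g
Your rotor: r = 29.0 / 2 = 14.5 cm
43,448.3 = 11.18 × 14.5 × (N/1000)²
(N/1000)² = 43,448.3 / 162.11 = 268.0174
N = 1000 × √268.0174 ≈ 16,371.2

16370 RPM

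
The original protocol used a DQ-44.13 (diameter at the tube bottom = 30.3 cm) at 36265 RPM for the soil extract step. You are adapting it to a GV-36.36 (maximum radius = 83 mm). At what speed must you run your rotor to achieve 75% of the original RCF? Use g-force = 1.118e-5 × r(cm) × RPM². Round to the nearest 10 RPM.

Original rotor: r = 30.3 / 2 = 15.15 cm
RCF_original = 1.118 × 10⁻⁵ × 15.15 × (36265)² = 1.118 × 10⁻⁵ × 15.15 × 1,315,150,225 ≈ 222,756.2 × g
Target RCF = 0.75 × 222,756.2 ≈ 167,067.2 × g
Your rotor: r = 83 mm = 8.3 cm
167,067.2 = 1.118 × 10⁻⁵ × 8.3 × N²
N² = 167,067.2 / (9.2794 × 10⁻⁵) = 1,800,409,509
N ≈ √1,800,409,509 ≈ 42,431.2

42430 RPM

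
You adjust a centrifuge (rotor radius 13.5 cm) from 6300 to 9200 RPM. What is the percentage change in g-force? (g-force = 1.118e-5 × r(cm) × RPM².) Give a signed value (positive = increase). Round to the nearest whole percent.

RCF ∝ N², so the ratio is (9200/6300)² = (1.460317)² = 2.1325.
Change = 2.1325 − 1 = +1.1325 → +113.3%.

+113%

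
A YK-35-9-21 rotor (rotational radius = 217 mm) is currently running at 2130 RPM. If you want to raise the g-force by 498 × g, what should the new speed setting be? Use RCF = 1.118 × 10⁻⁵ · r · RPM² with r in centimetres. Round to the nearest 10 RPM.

N₂ ≈ 2570 RPM

r = 217 mm = 21.7 cm
Current RCF = 1.118 × 10⁻⁵ × 21.7 × (2130)² = 1.118 × 10⁻⁵ × 21.7 × 4,536,900 ≈ 1,100.7 × g
Target RCF = 1,100.7 + 498 = 1,598.7 × g
N² = 1,598.7 / (24.2606 × 10⁻⁵) = 6,589,697
N ≈ √6,589,697 ≈ 2,567.0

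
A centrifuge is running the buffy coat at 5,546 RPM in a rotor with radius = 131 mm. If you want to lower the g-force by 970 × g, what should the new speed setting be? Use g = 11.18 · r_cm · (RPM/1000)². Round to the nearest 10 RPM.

r = 131 mm = 13.1 cm
Current RCF = 11.18 × 13.1 × (5.546)² = 11.18 × 13.1 × 30.758116 ≈ 4,504.8 × g
Target RCF = 4,504.8 − 970 = 3,534.8 × g
(N/1000)² = 3,534.8 / 146.458 = 24.13525
N = 1000 × √24.13525 ≈ 4,912.8

≈ 4910 RPM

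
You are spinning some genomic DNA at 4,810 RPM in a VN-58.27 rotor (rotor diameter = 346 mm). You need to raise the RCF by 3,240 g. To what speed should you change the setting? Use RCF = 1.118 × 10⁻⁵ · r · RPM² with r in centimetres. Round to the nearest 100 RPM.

r = 346 mm / 2 = 173 mm = 17.3 cm
Current RCF = 1.118 × 10⁻⁵ × 17.3 × (4810)² = 1.118 × 10⁻⁵ × 17.3 × 23,136,100 ≈ 4,474.8 × g
Target RCF = 4,474.8 + 3,240 = 7,714.8 × g
N² = 7,714.8 / (19.3414 × 10⁻⁵) = 39,887,495
N ≈ √39,887,495 ≈ 6,315.7

6300 RPM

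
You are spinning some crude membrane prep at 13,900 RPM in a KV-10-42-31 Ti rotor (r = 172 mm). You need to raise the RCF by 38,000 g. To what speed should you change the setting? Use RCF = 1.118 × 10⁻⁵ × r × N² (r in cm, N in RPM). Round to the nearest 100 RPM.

N₂ ≈ 19800 RPM

r = 172 mm = 17.2 cm
Current RCF = 1.118 × 10⁻⁵ × 17.2 × (13900)² = 1.118 × 10⁻⁵ × 17.2 × 193,210,000 ≈ 37,153.5 × g
Target RCF = 37,153.5 + 38,000 = 75,153.5 × g
N² = 75,153.5 / (19.2296 × 10⁻⁵) = 390,821,962
N ≈ √390,821,962 ≈ 19,769.2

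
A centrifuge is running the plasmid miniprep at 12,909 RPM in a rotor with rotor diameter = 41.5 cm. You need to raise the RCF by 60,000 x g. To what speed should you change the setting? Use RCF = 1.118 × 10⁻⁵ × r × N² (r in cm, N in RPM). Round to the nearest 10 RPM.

20620 RPM

r = 41.5 / 2 = 20.75 cm
Current RCF = 1.118 × 10⁻⁵ × 20.75 × (12909)² = 1.118 × 10⁻⁵ × 20.75 × 166,642,281 ≈ 38,658.5 × g
Target RCF = 38,658.5 + 60,000 = 98,658.5 × g
N² = 98,658.5 / (23.1985 × 10⁻⁵) = 425,279,652
N ≈ √425,279,652 ≈ 20,622.3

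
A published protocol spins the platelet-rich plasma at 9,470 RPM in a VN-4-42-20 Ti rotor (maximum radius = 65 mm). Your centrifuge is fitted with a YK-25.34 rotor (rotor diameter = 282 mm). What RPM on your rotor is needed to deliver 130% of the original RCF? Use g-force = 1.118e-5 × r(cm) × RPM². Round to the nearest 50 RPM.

≈ 7350 RPM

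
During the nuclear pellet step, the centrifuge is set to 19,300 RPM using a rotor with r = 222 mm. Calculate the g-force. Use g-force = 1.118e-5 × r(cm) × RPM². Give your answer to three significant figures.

≈ 92500 g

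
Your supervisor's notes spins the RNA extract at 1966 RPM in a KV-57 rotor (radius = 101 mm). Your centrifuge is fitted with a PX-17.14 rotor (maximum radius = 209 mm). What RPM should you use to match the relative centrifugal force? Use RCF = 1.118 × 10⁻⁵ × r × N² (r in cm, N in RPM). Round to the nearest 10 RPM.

1370 RPM

Original rotor: r = 101 mm = 10.1 cm
RCF_original = 1.118 × 10⁻⁵ × 10.1 × (1966)² = 1.118 × 10⁻⁵ × 10.1 × 3,865,156 ≈ 436.4 × g
Your rotor: r = 209 mm = 20.9 cm
436.4 = 1.118 × 10⁻⁵ × 20.9 × N²
N² = 436.4 / (23.3662 × 10⁻⁵) = 1,867,655
N ≈ √1,867,655 ≈ 1,366.6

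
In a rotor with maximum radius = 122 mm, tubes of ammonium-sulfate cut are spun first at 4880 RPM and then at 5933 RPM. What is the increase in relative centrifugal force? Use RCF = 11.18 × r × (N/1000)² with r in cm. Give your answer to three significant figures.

1550 x g

r = 122 mm = 12.2 cm
RCF₁ = 11.18 × 12.2 × (4.88)² = 11.18 × 12.2 × 23.8144 ≈ 3,248.2 × g
RCF₂ = 11.18 × 12.2 × (5.933)² = 11.18 × 12.2 × 35.200489 ≈ 4,801.2 × g
Increase = 4,801.2 − 3,248.2 = 1,553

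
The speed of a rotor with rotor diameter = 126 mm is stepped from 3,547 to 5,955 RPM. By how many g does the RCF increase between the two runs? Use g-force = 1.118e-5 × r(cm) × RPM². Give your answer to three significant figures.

1610 g

r = 126 mm / 2 = 63 mm = 6.3 cm
RCF₁ = 1.118 × 10⁻⁵ × 6.3 × (3547)² = 1.118 × 10⁻⁵ × 6.3 × 12,581,209 ≈ 886.1 × g
RCF₂ = 1.118 × 10⁻⁵ × 6.3 × (5955)² = 1.118 × 10⁻⁵ × 6.3 × 35,462,025 ≈ 2,497.7 × g
Increase = 2,497.7 − 886.1 = 1,611.6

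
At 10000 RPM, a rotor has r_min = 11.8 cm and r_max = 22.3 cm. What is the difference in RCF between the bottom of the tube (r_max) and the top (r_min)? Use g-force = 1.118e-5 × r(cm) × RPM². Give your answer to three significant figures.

11700 x g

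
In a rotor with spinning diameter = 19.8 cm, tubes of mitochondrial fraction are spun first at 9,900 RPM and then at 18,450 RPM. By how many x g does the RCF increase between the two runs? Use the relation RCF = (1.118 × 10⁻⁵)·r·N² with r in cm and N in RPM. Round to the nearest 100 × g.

26800 x g

r = 19.8 / 2 = 9.9 cm
RCF₁ = 1.118 × 10⁻⁵ × 9.9 × (9900)² = 1.118 × 10⁻⁵ × 9.9 × 98,010,000 ≈ 10,847.9 × g
RCF₂ = 1.118 × 10⁻⁵ × 9.9 × (18450)² = 1.118 × 10⁻⁵ × 9.9 × 340,402,500 ≈ 37,676.4 × g
Increase = 37,676.4 − 10,847.9 = 26,828.5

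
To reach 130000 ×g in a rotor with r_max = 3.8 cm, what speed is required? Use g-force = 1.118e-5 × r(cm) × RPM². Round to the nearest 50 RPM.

130,000 = 1.118 × 10⁻⁵ × 3.8 × N²
N² = 130,000 / (4.2484 × 10⁻⁵) = 3,059,975,520
N ≈ √3,059,975,520 ≈ 55,317.0

N ≈ 55300 RPM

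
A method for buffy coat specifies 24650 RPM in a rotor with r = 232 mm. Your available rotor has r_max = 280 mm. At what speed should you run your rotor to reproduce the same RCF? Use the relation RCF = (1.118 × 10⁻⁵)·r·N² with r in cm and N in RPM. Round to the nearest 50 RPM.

Original rotor: r = 232 mm = 23.2 cm
RCF_original = 1.118 × 10⁻⁵ × 23.2 × (24650)² = 1.118 × 10⁻⁵ × 23.2 × 607,622,500 ≈ 157,602.7 × g
Your rotor: r = 280 mm = 28.0 cm
157,602.7 = 1.118 × 10⁻⁵ × 28 × N²
N² = 157,602.7 / (31.304 × 10⁻⁵) = 503,458,663
N ≈ √503,458,663 ≈ 22,437.9

≈ 22450 RPM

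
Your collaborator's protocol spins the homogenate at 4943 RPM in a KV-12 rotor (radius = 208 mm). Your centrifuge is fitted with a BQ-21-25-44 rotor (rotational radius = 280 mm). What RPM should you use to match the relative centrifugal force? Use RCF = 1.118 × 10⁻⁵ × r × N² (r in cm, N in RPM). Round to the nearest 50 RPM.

Original rotor: r = 208 mm = 20.8 cm
RCF_original = 1.118 × 10⁻⁵ × 20.8 × (4943)² = 1.118 × 10⁻⁵ × 20.8 × 24,433,249 ≈ 5,681.8 × g
Your rotor: r = 280 mm = 28.0 cm
5,681.8 = 1.118 × 10⁻⁵ × 28 × N²
N² = 5,681.8 / (31.304 × 10⁻⁵) = 18,150,396
N ≈ √18,150,396 ≈ 4,260.3

≈ 4250 RPM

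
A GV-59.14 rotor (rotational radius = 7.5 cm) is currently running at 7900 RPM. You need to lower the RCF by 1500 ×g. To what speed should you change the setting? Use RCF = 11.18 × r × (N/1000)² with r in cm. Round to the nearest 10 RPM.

Current RCF = 11.18 × 7.5 × (7.9)² = 11.18 × 7.5 × 62.41 ≈ 5,233.1 × g
Target RCF = 5,233.1 − 1,500 = 3,733.1 × g
(N/1000)² = 3,733.1 / 83.85 = 44.52117
N = 1000 × √44.52117 ≈ 6,672.4

≈ 6670 RPM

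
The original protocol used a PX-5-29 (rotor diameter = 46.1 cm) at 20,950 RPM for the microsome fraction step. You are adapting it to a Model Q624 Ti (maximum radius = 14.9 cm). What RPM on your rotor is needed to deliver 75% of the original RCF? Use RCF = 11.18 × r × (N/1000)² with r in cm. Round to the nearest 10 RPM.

Original rotor: r = 46.1 / 2 = 23.05 cm
RCF = 11.18 × r × (N/1000)²
RCF_original = 11.18 × 23.05 × (20.95)² = 11.18 × 23.05 × 438.9025 ≈ 113,104.7 × g
Target RCF = 0.75 × 113,104.7 ≈ 84,828.5 × g
84,828.5 = 11.18 × 14.9 × (N/1000)²
(N/1000)² = 84,828.5 / 166.582 = 509.2297
N = 1000 × √509.2297 ≈ 22,566.1

≈ 22570 RPM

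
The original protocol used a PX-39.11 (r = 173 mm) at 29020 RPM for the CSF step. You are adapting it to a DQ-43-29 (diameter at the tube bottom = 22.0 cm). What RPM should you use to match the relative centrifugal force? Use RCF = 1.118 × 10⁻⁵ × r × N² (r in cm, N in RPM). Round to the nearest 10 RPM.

Original rotor: r = 173 mm = 17.3 cm
RCF_original = 1.118 × 10⁻⁵ × 17.3 × (29020)² = 1.118 × 10⁻⁵ × 17.3 × 842,160,400 ≈ 162,885.6 × g
Your rotor: r = 22.0 / 2 = 11 cm
162,885.6 = 1.118 × 10⁻⁵ × 11 × N²
N² = 162,885.6 / (12.298 × 10⁻⁵) = 1,324,488,535
N ≈ √1,324,488,535 ≈ 36,393.5

≈ 36390 RPM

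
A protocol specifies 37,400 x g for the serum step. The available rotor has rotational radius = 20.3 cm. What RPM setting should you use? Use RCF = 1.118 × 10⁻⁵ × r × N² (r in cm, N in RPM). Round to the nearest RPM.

≈ 12837 RPM

37,400 = 1.118 × 10⁻⁵ × 20.3 × N²
N² = 37,400 / (22.6954 × 10⁻⁵) = 164,791,103
N ≈ √164,791,103 ≈ 12,837.1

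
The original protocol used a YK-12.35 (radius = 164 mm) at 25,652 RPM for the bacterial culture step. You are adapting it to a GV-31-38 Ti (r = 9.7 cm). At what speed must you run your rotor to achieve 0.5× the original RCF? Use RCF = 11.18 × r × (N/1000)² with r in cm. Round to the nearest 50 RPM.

Original rotor: r = 164 mm = 16.4 cm
RCF_original = 11.18 × 16.4 × (25.652)² = 11.18 × 16.4 × 658.025104 ≈ 120,650.2 × g
Target RCF = 0.5 × 120,650.2 ≈ 60,325.1 × g
60,325.1 = 11.18 × 9.7 × (N/1000)²
(N/1000)² = 60,325.1 / 108.446 = 556.2686
N = 1000 × √556.2686 ≈ 23,585.3

23600 RPM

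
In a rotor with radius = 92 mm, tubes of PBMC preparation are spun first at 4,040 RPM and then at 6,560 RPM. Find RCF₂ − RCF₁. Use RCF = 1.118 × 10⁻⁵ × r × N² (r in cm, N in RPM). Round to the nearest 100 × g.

r = 92 mm = 9.2 cm
RCF₁ = 1.118 × 10⁻⁵ × 9.2 × (4040)² = 1.118 × 10⁻⁵ × 9.2 × 16,321,600 ≈ 1,678.8 × g
RCF₂ = 1.118 × 10⁻⁵ × 9.2 × (6560)² = 1.118 × 10⁻⁵ × 9.2 × 43,033,600 ≈ 4,426.3 × g
Increase = 4,426.3 − 1,678.8 = 2,747.5

≈ 2700 x g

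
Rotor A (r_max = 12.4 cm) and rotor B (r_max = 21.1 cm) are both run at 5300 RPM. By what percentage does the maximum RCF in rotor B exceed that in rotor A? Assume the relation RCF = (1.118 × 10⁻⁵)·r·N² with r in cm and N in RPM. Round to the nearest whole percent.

At equal RPM, RCF scales linearly with r: ratio = 21.1 / 12.4 = 1.7016.
So rotor B delivers 70.2% more g-force.

70%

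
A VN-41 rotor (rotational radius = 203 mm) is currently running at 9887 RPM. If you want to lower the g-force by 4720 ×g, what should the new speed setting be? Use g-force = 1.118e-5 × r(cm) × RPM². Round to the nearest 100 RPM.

N₂ ≈ 8800 RPM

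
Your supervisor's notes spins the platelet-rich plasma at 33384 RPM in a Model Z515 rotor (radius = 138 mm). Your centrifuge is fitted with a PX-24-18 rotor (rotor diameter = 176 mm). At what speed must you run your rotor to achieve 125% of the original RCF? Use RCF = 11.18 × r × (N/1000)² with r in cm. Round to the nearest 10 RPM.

≈ 46740 RPM

Original rotor: r = 138 mm = 13.8 cm
RCF_original = 11.18 × 13.8 × (33.384)² = 11.18 × 13.8 × 1,114.491456 ≈ 171,948.2 × g
Target RCF = 1.25 × 171,948.2 ≈ 214,935.2 × g
Your rotor: r = 176 mm / 2 = 88 mm = 8.8 cm
214,935.2 = 11.18 × 8.8 × (N/1000)²
(N/1000)² = 214,935.2 / 98.384 = 2184.656
N = 1000 × √2184.656 ≈ 46,740.3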